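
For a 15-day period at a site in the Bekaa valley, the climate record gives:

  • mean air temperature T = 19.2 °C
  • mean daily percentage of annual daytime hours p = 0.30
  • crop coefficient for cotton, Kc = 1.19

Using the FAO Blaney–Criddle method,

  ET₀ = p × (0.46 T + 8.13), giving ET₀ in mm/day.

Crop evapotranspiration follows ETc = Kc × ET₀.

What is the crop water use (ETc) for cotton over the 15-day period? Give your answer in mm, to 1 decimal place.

ET₀ = 0.30 × (0.46 × 19.2 + 8.13) = 0.30 × 16.962 = 5.0886 mm/d
ETc = Kc × ET₀ = 1.19 × 5.0886 = 6.0554 mm/d
Over 15 days: 6.0554 × 15 = 90.831 mm

90.8 mm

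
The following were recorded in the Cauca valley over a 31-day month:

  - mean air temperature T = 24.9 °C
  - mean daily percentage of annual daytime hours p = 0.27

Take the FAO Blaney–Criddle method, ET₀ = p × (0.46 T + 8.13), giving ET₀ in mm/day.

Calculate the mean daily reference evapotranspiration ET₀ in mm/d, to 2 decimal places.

5.29 mm/d

ET₀ = 0.27 × (0.46 × 24.9 + 8.13) = 0.27 × 19.584 = 5.2877 mm/d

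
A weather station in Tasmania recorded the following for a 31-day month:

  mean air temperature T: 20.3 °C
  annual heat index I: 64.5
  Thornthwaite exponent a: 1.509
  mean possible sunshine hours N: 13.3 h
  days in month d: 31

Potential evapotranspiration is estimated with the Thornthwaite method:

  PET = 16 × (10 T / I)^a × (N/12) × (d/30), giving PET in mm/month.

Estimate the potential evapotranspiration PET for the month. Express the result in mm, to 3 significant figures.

10T/I = 10 × 20.3 / 64.5 = 3.1473
(10T/I)^a = 3.1473^1.509 = 5.6414
Uncorrected PET = 16 × 5.6414 = 90.262 mm
Correction = (N/12)(d/30) = (13.3/12)(31/30) = 1.1453
PET = 90.262 × 1.1453 = 103.377 mm/month

103 mm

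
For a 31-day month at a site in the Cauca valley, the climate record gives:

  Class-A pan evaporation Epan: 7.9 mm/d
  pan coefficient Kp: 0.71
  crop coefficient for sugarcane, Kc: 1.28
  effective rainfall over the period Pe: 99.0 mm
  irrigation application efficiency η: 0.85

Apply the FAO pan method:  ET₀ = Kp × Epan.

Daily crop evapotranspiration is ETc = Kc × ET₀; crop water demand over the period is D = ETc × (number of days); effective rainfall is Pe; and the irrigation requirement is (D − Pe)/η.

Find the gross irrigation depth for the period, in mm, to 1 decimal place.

ET₀ = 0.71 × 7.9 = 5.6090 mm/d
ETc = Kc × ET₀ = 1.28 × 5.6090 = 7.1795 mm/d
Crop demand D = ETc × 31 d = 7.1795 × 31 = 222.565 mm
D − Pe = 222.565 − 99.0 = 123.565 mm
Gross irrigation = 123.565 / 0.85 = 145.371 mm

145.4 mm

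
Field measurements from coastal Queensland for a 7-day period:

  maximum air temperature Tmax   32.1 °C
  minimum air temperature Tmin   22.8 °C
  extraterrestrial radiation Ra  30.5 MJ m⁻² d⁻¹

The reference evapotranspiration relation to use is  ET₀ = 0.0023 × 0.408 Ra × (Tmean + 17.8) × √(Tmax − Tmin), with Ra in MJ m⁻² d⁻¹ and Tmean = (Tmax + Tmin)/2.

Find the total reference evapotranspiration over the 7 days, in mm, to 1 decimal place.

27.6 mm

Tmean = (32.1 + 22.8)/2 = 27.45 °C
0.408 Ra = 0.408 × 30.5 = 12.4440 mm/d equivalent
ET₀ = 0.0023 × 12.4440 × (27.45 + 17.8) × √9.3 = 0.0023 × 12.4440 × 45.25 × 3.0496 = 3.9496 mm/d
Over 7 days: 3.9496 × 7 = 27.647 mm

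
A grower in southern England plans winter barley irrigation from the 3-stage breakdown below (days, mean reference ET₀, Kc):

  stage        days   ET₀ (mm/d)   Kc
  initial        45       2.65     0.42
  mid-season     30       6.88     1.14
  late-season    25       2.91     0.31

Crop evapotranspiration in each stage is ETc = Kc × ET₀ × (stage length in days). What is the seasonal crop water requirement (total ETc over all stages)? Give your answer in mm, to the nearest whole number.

308 mm

initial: 0.42 × 2.65 × 45 = 50.09 mm
mid-season: 1.14 × 6.88 × 30 = 235.30 mm
late-season: 0.31 × 2.91 × 25 = 22.55 mm
Seasonal total = 307.94 mm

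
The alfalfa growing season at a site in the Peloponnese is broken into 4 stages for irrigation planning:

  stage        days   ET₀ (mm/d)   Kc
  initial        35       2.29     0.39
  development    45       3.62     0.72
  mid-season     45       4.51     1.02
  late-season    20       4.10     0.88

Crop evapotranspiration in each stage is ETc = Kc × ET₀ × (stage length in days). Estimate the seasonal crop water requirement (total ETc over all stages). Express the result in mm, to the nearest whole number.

428 mm

initial: 0.39 × 2.29 × 35 = 31.26 mm
development: 0.72 × 3.62 × 45 = 117.29 mm
mid-season: 1.02 × 4.51 × 45 = 207.01 mm
late-season: 0.88 × 4.10 × 20 = 72.16 mm
Seasonal total = 427.72 mm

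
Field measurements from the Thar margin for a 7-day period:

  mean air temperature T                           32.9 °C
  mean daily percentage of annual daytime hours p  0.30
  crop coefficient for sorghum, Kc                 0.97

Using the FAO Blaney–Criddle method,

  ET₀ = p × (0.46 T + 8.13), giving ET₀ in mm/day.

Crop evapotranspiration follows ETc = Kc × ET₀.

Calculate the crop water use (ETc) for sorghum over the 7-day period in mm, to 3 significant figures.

47.4 mm

ET₀ = 0.30 × (0.46 × 32.9 + 8.13) = 0.30 × 23.264 = 6.9792 mm/d
ETc = Kc × ET₀ = 0.97 × 6.9792 = 6.7698 mm/d
Over 7 days: 6.7698 × 7 = 47.389 mm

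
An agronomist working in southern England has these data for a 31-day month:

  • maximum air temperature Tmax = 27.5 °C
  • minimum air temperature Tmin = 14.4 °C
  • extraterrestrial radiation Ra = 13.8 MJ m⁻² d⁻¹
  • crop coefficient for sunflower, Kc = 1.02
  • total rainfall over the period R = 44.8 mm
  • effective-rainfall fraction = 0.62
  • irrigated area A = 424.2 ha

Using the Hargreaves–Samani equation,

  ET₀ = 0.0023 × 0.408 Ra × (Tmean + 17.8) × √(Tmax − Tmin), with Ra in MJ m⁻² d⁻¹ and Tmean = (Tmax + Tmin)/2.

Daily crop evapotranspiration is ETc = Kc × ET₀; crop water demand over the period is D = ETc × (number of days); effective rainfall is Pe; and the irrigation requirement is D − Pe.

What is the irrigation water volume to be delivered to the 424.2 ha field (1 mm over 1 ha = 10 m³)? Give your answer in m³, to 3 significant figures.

Tmean = (27.5 + 14.4)/2 = 20.95 °C
0.408 Ra = 0.408 × 13.8 = 5.6304 mm/d equivalent
ET₀ = 0.0023 × 5.6304 × (20.95 + 17.8) × √13.1 = 0.0023 × 5.6304 × 38.75 × 3.6194 = 1.8162 mm/d
ETc = Kc × ET₀ = 1.02 × 1.8162 = 1.8525 mm/d
Crop demand D = ETc × 31 d = 1.8525 × 31 = 57.428 mm
Pe = 0.62 × 44.8 = 27.776 mm
D − Pe = 57.428 − 27.776 = 29.652 mm
Volume = 29.652 mm × 424.2 ha × 10 = 125783.8 m³

126000 m³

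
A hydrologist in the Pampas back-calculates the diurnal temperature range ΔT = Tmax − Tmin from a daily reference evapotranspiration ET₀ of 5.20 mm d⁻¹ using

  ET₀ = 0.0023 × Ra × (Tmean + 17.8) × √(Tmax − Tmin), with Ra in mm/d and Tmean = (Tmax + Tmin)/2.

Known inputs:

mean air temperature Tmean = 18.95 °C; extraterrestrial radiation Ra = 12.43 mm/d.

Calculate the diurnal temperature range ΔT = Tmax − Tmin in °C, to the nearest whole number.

√ΔT = ET₀ / [0.0023 × Ra × (Tmean+17.8)] = 5.20 / (0.0023 × 12.43 × 36.75) = 4.9493
ΔT = 4.9493² = 24.496 °C

24 °C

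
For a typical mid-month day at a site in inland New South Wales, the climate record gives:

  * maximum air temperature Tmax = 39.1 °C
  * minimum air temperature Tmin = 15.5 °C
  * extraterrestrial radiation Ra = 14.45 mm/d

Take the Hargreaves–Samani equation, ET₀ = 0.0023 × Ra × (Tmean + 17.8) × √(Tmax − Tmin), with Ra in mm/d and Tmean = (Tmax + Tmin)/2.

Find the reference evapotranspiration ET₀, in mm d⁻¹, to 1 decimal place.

Tmean = (39.1 + 15.5)/2 = 27.30 °C
ET₀ = 0.0023 × 14.45 × (27.30 + 17.8) × √23.6 = 0.0023 × 14.45 × 45.10 × 4.8580 = 7.2816 mm/d

7.3 mm d⁻¹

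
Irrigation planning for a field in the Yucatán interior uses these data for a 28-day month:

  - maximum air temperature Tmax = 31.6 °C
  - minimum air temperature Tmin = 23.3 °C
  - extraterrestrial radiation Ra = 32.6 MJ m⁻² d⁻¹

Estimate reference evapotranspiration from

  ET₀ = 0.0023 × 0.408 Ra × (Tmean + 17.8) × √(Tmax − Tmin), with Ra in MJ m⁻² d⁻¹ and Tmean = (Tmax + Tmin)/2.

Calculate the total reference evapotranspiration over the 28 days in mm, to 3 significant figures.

112 mm

Tmean = (31.6 + 23.3)/2 = 27.45 °C
0.408 Ra = 0.408 × 32.6 = 13.3008 mm/d equivalent
ET₀ = 0.0023 × 13.3008 × (27.45 + 17.8) × √8.3 = 0.0023 × 13.3008 × 45.25 × 2.8810 = 3.9881 mm/d
Over 28 days: 3.9881 × 28 = 111.667 mm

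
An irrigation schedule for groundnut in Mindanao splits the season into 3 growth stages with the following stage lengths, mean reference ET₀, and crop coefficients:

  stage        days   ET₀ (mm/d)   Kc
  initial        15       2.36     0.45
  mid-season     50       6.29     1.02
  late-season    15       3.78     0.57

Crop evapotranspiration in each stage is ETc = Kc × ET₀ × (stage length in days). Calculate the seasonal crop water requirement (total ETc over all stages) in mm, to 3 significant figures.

initial: 0.45 × 2.36 × 15 = 15.93 mm
mid-season: 1.02 × 6.29 × 50 = 320.79 mm
late-season: 0.57 × 3.78 × 15 = 32.32 mm
Seasonal total = 369.04 mm

369 mm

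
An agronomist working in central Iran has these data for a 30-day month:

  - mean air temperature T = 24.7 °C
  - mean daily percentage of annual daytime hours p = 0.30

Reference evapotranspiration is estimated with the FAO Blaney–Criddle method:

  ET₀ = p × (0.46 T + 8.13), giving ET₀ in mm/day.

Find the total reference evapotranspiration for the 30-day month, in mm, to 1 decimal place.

ET₀ = 0.30 × (0.46 × 24.7 + 8.13) = 0.30 × 19.492 = 5.8476 mm/d
Monthly total = 5.8476 × 30 = 175.428 mm

175.4 mm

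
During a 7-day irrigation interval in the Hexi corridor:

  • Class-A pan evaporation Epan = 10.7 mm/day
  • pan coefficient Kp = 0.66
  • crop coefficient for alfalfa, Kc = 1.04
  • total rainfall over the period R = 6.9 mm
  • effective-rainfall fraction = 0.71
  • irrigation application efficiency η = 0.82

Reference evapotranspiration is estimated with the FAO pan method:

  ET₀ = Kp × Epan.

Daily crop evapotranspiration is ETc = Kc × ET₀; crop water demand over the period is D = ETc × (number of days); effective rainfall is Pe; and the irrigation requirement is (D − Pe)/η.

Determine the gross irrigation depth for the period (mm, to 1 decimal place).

56.7 mm

ET₀ = 0.66 × 10.7 = 7.0620 mm/d
ETc = Kc × ET₀ = 1.04 × 7.0620 = 7.3445 mm/d
Crop demand D = ETc × 7 d = 7.3445 × 7 = 51.412 mm
Pe = 0.71 × 6.9 = 4.899 mm
D − Pe = 51.412 − 4.899 = 46.513 mm
Gross irrigation = 46.513 / 0.82 = 56.723 mm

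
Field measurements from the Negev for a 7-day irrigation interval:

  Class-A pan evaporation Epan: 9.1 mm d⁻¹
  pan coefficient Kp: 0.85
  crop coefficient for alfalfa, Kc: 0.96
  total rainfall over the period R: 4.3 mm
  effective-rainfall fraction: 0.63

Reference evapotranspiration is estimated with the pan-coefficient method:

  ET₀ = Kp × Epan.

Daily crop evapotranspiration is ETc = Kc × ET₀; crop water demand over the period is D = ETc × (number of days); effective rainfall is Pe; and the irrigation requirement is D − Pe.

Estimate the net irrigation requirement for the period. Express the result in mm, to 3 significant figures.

ET₀ = 0.85 × 9.1 = 7.7350 mm/d
ETc = Kc × ET₀ = 0.96 × 7.7350 = 7.4256 mm/d
Crop demand D = ETc × 7 d = 7.4256 × 7 = 51.979 mm
Pe = 0.63 × 4.3 = 2.709 mm
D − Pe = 51.979 − 2.709 = 49.270 mm

49.3 mm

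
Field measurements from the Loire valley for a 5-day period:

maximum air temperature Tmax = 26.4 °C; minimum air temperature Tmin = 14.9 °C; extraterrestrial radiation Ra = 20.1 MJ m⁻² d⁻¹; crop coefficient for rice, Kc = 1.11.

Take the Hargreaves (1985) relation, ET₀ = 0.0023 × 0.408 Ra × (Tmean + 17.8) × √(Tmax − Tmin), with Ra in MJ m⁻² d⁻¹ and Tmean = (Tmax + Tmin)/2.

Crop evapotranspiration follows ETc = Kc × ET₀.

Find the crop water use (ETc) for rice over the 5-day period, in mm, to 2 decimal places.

Tmean = (26.4 + 14.9)/2 = 20.65 °C
0.408 Ra = 0.408 × 20.1 = 8.2008 mm/d equivalent
ET₀ = 0.0023 × 8.2008 × (20.65 + 17.8) × √11.5 = 0.0023 × 8.2008 × 38.45 × 3.3912 = 2.4594 mm/d
ETc = Kc × ET₀ = 1.11 × 2.4594 = 2.7299 mm/d
Over 5 days: 2.7299 × 5 = 13.650 mm

13.65 mm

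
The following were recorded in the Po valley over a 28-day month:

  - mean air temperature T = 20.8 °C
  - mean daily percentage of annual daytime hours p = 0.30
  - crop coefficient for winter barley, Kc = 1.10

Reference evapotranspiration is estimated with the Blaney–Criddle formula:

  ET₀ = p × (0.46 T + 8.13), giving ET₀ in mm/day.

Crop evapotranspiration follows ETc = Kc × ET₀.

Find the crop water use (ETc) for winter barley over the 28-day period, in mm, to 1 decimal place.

163.5 mm

ET₀ = 0.30 × (0.46 × 20.8 + 8.13) = 0.30 × 17.698 = 5.3094 mm/d
ETc = Kc × ET₀ = 1.10 × 5.3094 = 5.8403 mm/d
Over 28 days: 5.8403 × 28 = 163.528 mm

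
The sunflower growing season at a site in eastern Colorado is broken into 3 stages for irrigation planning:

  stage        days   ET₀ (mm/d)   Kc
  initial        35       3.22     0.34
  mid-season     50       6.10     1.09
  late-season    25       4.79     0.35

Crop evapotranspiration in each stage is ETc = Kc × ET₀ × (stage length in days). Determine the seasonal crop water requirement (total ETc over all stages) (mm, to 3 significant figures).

413 mm

initial: 0.34 × 3.22 × 35 = 38.32 mm
mid-season: 1.09 × 6.10 × 50 = 332.45 mm
late-season: 0.35 × 4.79 × 25 = 41.91 mm
Seasonal total = 412.68 mm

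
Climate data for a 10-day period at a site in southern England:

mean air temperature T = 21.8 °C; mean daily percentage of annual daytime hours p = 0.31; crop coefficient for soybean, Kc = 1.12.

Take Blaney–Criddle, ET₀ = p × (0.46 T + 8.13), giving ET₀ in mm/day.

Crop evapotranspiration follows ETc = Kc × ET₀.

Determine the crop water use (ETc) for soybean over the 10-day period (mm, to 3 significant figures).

ET₀ = 0.31 × (0.46 × 21.8 + 8.13) = 0.31 × 18.158 = 5.6290 mm/d
ETc = Kc × ET₀ = 1.12 × 5.6290 = 6.3045 mm/d
Over 10 days: 6.3045 × 10 = 63.045 mm

63.0 mm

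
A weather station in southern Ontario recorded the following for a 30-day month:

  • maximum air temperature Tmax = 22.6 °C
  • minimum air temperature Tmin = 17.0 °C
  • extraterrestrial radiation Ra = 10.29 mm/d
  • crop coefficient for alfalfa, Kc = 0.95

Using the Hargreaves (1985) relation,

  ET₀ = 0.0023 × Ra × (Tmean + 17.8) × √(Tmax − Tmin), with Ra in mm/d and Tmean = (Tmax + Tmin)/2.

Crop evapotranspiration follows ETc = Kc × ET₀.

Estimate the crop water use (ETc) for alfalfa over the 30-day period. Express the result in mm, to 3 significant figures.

60.0 mm

Tmean = (22.6 + 17.0)/2 = 19.80 °C
ET₀ = 0.0023 × 10.29 × (19.80 + 17.8) × √5.6 = 0.0023 × 10.29 × 37.60 × 2.3664 = 2.1058 mm/d
ETc = Kc × ET₀ = 0.95 × 2.1058 = 2.0005 mm/d
Over 30 days: 2.0005 × 30 = 60.015 mm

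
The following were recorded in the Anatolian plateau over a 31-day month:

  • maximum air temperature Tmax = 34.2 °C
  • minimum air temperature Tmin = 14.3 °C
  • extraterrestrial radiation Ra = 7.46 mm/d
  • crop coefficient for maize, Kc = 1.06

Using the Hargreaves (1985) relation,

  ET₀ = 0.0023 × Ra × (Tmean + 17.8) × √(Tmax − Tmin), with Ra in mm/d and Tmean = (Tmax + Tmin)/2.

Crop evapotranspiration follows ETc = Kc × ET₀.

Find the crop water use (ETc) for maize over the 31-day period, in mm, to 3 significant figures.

Tmean = (34.2 + 14.3)/2 = 24.25 °C
ET₀ = 0.0023 × 7.46 × (24.25 + 17.8) × √19.9 = 0.0023 × 7.46 × 42.05 × 4.4609 = 3.2185 mm/d
ETc = Kc × ET₀ = 1.06 × 3.2185 = 3.4116 mm/d
Over 31 days: 3.4116 × 31 = 105.760 mm

106 mm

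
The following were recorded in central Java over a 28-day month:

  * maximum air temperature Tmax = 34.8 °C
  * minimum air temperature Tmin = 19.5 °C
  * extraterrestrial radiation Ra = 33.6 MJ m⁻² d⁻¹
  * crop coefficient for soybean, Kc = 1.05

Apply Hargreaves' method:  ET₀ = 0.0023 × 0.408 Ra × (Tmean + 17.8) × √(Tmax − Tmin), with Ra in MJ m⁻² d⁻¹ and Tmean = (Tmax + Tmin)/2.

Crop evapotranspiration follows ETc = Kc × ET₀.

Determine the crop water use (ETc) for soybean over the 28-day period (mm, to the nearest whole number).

Tmean = (34.8 + 19.5)/2 = 27.15 °C
0.408 Ra = 0.408 × 33.6 = 13.7088 mm/d equivalent
ET₀ = 0.0023 × 13.7088 × (27.15 + 17.8) × √15.3 = 0.0023 × 13.7088 × 44.95 × 3.9115 = 5.5437 mm/d
ETc = Kc × ET₀ = 1.05 × 5.5437 = 5.8209 mm/d
Over 28 days: 5.8209 × 28 = 162.985 mm

163 mm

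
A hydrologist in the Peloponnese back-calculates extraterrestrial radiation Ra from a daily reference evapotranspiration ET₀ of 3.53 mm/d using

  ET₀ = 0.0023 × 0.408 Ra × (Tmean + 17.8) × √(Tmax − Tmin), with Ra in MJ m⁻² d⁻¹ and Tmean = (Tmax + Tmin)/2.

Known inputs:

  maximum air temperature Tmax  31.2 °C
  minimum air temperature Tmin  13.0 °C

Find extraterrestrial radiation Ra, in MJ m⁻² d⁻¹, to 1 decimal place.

Tmean = (31.2+13.0)/2 = 22.10 °C; ΔT = 18.2
Ra = ET₀ / [0.0023 × 0.408 × (Tmean+17.8) × √ΔT]
   = 3.53 / (0.0023 × 0.408 × 39.90 × 4.2661) = 22.100 MJ m⁻² d⁻¹

22.1 MJ m⁻² d⁻¹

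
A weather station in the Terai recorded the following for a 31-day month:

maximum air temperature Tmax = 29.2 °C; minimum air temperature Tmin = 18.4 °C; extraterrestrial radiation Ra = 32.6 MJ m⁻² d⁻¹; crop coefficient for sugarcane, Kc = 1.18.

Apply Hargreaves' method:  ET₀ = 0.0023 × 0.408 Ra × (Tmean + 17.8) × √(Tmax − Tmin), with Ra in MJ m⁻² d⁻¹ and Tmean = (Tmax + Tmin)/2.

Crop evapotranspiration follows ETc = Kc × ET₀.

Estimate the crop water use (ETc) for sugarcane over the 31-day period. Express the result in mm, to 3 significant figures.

Tmean = (29.2 + 18.4)/2 = 23.80 °C
0.408 Ra = 0.408 × 32.6 = 13.3008 mm/d equivalent
ET₀ = 0.0023 × 13.3008 × (23.80 + 17.8) × √10.8 = 0.0023 × 13.3008 × 41.60 × 3.2863 = 4.1822 mm/d
ETc = Kc × ET₀ = 1.18 × 4.1822 = 4.9350 mm/d
Over 31 days: 4.9350 × 31 = 152.985 mm

153 mm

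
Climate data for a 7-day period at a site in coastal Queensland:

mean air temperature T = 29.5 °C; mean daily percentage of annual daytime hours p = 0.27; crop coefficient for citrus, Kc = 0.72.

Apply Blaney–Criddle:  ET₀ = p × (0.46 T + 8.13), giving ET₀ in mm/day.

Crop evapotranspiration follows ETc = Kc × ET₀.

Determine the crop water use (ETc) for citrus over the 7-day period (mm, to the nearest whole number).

30 mm

ET₀ = 0.27 × (0.46 × 29.5 + 8.13) = 0.27 × 21.700 = 5.8590 mm/d
ETc = Kc × ET₀ = 0.72 × 5.8590 = 4.2185 mm/d
Over 7 days: 4.2185 × 7 = 29.530 mm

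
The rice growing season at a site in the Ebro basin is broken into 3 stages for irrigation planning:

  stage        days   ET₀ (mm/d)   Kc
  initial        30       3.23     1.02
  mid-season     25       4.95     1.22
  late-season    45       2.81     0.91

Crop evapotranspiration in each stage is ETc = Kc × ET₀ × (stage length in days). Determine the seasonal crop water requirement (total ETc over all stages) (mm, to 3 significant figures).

initial: 1.02 × 3.23 × 30 = 98.84 mm
mid-season: 1.22 × 4.95 × 25 = 150.98 mm
late-season: 0.91 × 2.81 × 45 = 115.07 mm
Seasonal total = 364.89 mm

365 mm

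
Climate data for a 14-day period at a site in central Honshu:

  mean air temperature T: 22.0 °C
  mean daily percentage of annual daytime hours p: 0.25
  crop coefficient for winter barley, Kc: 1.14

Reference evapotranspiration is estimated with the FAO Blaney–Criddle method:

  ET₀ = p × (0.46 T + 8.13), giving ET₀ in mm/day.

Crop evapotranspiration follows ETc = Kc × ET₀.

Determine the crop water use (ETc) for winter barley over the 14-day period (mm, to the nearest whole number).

ET₀ = 0.25 × (0.46 × 22.0 + 8.13) = 0.25 × 18.250 = 4.5625 mm/d
ETc = Kc × ET₀ = 1.14 × 4.5625 = 5.2013 mm/d
Over 14 days: 5.2013 × 14 = 72.818 mm

73 mm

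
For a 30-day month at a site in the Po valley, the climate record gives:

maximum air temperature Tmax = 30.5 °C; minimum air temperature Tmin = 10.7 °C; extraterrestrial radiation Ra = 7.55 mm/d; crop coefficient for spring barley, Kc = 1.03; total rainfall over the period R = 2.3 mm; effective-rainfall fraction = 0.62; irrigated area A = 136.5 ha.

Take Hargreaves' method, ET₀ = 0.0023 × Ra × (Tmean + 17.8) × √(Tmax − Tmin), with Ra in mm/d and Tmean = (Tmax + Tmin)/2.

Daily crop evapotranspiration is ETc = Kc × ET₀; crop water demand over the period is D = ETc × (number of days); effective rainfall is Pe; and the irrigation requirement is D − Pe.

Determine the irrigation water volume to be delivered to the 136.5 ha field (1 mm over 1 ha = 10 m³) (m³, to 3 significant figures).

Tmean = (30.5 + 10.7)/2 = 20.60 °C
ET₀ = 0.0023 × 7.55 × (20.60 + 17.8) × √19.8 = 0.0023 × 7.55 × 38.40 × 4.4497 = 2.9671 mm/d
ETc = Kc × ET₀ = 1.03 × 2.9671 = 3.0561 mm/d
Crop demand D = ETc × 30 d = 3.0561 × 30 = 91.683 mm
Pe = 0.62 × 2.3 = 1.426 mm
D − Pe = 91.683 − 1.426 = 90.257 mm
Volume = 90.257 mm × 136.5 ha × 10 = 123200.8 m³

123000 m³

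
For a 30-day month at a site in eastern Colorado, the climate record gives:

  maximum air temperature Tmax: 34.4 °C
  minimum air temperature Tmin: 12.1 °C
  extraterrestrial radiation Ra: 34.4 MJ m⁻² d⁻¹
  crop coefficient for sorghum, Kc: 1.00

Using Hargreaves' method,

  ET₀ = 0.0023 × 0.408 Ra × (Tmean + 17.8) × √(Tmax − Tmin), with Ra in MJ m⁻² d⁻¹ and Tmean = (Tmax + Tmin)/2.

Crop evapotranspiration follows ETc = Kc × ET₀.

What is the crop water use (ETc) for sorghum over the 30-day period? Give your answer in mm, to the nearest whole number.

188 mm

Tmean = (34.4 + 12.1)/2 = 23.25 °C
0.408 Ra = 0.408 × 34.4 = 14.0352 mm/d equivalent
ET₀ = 0.0023 × 14.0352 × (23.25 + 17.8) × √22.3 = 0.0023 × 14.0352 × 41.05 × 4.7223 = 6.2577 mm/d
ETc = Kc × ET₀ = 1.00 × 6.2577 = 6.2577 mm/d
Over 30 days: 6.2577 × 30 = 187.731 mm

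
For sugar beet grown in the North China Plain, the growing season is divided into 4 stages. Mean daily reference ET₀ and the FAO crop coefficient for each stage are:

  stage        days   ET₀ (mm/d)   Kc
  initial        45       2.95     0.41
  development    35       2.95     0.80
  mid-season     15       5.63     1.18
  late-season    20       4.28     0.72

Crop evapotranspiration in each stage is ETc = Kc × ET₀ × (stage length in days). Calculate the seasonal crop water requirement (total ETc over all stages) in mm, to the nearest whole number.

298 mm

initial: 0.41 × 2.95 × 45 = 54.43 mm
development: 0.80 × 2.95 × 35 = 82.60 mm
mid-season: 1.18 × 5.63 × 15 = 99.65 mm
late-season: 0.72 × 4.28 × 20 = 61.63 mm
Seasonal total = 298.31 mm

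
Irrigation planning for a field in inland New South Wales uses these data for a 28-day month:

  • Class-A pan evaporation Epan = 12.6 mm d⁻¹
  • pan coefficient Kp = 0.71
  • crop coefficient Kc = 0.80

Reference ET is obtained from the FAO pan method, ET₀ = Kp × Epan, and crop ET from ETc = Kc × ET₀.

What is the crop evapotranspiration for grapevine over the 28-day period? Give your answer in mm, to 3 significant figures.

ET₀ = 0.71 × 12.6 = 8.9460 mm/d
ETc = Kc × ET₀ = 0.80 × 8.9460 = 7.1568 mm/d
Over 28 days: 7.1568 × 28 = 200.390 mm

200 mm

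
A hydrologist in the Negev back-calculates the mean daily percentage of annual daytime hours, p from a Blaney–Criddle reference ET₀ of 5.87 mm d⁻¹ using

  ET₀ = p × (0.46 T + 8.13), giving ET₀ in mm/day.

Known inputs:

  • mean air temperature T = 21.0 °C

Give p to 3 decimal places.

p = ET₀ / (0.46 T + 8.13) = 5.87 / (0.46 × 21.0 + 8.13) = 5.87 / 17.790 = 0.3300

0.330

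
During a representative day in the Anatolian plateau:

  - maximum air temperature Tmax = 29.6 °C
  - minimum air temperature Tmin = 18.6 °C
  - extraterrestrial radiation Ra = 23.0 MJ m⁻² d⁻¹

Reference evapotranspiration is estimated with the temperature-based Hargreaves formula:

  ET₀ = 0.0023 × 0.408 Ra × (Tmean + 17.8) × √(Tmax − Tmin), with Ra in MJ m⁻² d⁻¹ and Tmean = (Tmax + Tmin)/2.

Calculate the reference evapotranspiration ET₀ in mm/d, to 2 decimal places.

Tmean = (29.6 + 18.6)/2 = 24.10 °C
0.408 Ra = 0.408 × 23.0 = 9.3840 mm/d equivalent
ET₀ = 0.0023 × 9.3840 × (24.10 + 17.8) × √11.0 = 0.0023 × 9.3840 × 41.90 × 3.3166 = 2.9993 mm/d

3.00 mm/d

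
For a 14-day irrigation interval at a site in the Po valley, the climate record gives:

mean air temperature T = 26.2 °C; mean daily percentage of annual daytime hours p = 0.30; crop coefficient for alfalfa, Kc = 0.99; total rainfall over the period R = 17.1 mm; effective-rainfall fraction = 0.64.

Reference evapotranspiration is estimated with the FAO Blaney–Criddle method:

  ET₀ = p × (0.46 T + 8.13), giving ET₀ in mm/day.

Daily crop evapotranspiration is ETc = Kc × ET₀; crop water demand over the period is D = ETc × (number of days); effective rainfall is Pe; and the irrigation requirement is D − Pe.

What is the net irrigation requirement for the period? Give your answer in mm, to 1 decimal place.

73.0 mm

ET₀ = 0.30 × (0.46 × 26.2 + 8.13) = 0.30 × 20.182 = 6.0546 mm/d
ETc = Kc × ET₀ = 0.99 × 6.0546 = 5.9941 mm/d
Crop demand D = ETc × 14 d = 5.9941 × 14 = 83.917 mm
Pe = 0.64 × 17.1 = 10.944 mm
D − Pe = 83.917 − 10.944 = 72.973 mm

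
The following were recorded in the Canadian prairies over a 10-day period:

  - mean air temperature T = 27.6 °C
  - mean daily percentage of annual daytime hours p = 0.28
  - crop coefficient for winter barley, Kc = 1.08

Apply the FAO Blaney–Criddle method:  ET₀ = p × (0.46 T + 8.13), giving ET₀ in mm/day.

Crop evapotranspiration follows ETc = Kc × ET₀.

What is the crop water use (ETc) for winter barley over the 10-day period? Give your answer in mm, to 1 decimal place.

63.0 mm

ET₀ = 0.28 × (0.46 × 27.6 + 8.13) = 0.28 × 20.826 = 5.8313 mm/d
ETc = Kc × ET₀ = 1.08 × 5.8313 = 6.2978 mm/d
Over 10 days: 6.2978 × 10 = 62.978 mm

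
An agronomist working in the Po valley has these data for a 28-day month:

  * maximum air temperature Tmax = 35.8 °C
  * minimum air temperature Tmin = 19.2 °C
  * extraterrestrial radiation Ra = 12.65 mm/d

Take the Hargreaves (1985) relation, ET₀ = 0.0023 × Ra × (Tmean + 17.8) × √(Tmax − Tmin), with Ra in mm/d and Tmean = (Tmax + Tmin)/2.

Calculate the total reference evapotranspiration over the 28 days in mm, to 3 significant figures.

150 mm

Tmean = (35.8 + 19.2)/2 = 27.50 °C
ET₀ = 0.0023 × 12.65 × (27.50 + 17.8) × √16.6 = 0.0023 × 12.65 × 45.30 × 4.0743 = 5.3699 mm/d
Over 28 days: 5.3699 × 28 = 150.357 mm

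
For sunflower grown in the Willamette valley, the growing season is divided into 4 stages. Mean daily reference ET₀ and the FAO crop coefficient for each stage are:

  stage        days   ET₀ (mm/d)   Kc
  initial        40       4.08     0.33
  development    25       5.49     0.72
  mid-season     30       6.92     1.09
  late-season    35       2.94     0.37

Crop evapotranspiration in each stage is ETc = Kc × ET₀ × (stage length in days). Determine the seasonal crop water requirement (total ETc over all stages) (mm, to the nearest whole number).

417 mm

initial: 0.33 × 4.08 × 40 = 53.86 mm
development: 0.72 × 5.49 × 25 = 98.82 mm
mid-season: 1.09 × 6.92 × 30 = 226.28 mm
late-season: 0.37 × 2.94 × 35 = 38.07 mm
Seasonal total = 417.03 mm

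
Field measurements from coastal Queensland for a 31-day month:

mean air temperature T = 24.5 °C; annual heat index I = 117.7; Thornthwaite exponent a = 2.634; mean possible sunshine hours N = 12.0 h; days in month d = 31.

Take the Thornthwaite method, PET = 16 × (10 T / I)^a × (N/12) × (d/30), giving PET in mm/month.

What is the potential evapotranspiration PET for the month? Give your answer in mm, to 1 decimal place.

114.0 mm

10T/I = 10 × 24.5 / 117.7 = 2.0816
(10T/I)^a = 2.0816^2.634 = 6.8970
Uncorrected PET = 16 × 6.8970 = 110.352 mm
Correction = (N/12)(d/30) = (12.0/12)(31/30) = 1.0333
PET = 110.352 × 1.0333 = 114.027 mm/month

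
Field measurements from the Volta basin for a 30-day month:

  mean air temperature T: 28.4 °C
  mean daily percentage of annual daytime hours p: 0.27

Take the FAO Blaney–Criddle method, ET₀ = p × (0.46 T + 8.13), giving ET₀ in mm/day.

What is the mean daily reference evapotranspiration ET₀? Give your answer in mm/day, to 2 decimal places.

ET₀ = 0.27 × (0.46 × 28.4 + 8.13) = 0.27 × 21.194 = 5.7224 mm/d

5.72 mm/day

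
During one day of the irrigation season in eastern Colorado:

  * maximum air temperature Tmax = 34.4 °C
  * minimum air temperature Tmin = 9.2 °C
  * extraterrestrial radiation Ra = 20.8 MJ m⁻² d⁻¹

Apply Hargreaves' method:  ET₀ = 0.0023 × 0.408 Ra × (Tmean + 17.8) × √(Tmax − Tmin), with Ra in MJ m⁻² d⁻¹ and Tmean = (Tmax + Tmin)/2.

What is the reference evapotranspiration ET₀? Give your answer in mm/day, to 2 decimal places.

Tmean = (34.4 + 9.2)/2 = 21.80 °C
0.408 Ra = 0.408 × 20.8 = 8.4864 mm/d equivalent
ET₀ = 0.0023 × 8.4864 × (21.80 + 17.8) × √25.2 = 0.0023 × 8.4864 × 39.60 × 5.0200 = 3.8802 mm/d

3.88 mm/day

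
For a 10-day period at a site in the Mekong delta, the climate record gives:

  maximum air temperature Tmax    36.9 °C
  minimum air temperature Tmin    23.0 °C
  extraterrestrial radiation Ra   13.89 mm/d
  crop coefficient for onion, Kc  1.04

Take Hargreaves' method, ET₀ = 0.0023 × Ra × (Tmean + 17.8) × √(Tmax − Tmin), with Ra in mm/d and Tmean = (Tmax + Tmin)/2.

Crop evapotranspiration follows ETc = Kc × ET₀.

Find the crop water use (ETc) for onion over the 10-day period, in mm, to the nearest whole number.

59 mm

Tmean = (36.9 + 23.0)/2 = 29.95 °C
ET₀ = 0.0023 × 13.89 × (29.95 + 17.8) × √13.9 = 0.0023 × 13.89 × 47.75 × 3.7283 = 5.6874 mm/d
ETc = Kc × ET₀ = 1.04 × 5.6874 = 5.9149 mm/d
Over 10 days: 5.9149 × 10 = 59.149 mm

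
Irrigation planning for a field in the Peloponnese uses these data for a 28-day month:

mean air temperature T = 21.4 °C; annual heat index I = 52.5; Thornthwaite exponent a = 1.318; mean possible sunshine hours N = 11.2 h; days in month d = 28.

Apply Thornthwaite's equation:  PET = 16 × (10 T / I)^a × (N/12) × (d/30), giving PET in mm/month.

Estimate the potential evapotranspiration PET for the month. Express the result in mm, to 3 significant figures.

88.8 mm

10T/I = 10 × 21.4 / 52.5 = 4.0762
(10T/I)^a = 4.0762^1.318 = 6.3726
Uncorrected PET = 16 × 6.3726 = 101.962 mm
Correction = (N/12)(d/30) = (11.2/12)(28/30) = 0.8711
PET = 101.962 × 0.8711 = 88.819 mm/month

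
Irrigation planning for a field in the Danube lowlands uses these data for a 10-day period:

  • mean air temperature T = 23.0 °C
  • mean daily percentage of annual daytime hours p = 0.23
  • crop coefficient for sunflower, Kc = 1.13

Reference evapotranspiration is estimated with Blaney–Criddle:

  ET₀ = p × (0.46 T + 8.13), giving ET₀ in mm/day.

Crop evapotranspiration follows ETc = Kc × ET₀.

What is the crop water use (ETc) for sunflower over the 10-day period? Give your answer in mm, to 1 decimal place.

48.6 mm

ET₀ = 0.23 × (0.46 × 23.0 + 8.13) = 0.23 × 18.710 = 4.3033 mm/d
ETc = Kc × ET₀ = 1.13 × 4.3033 = 4.8627 mm/d
Over 10 days: 4.8627 × 10 = 48.627 mm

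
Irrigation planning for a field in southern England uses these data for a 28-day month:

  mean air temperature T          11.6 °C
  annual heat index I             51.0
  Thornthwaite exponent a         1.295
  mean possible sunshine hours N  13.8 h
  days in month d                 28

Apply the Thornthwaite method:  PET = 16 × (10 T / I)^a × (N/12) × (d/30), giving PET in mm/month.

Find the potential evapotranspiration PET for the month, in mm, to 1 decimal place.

10T/I = 10 × 11.6 / 51.0 = 2.2745
(10T/I)^a = 2.2745^1.295 = 2.8985
Uncorrected PET = 16 × 2.8985 = 46.376 mm
Correction = (N/12)(d/30) = (13.8/12)(28/30) = 1.0733
PET = 46.376 × 1.0733 = 49.775 mm/month

49.8 mm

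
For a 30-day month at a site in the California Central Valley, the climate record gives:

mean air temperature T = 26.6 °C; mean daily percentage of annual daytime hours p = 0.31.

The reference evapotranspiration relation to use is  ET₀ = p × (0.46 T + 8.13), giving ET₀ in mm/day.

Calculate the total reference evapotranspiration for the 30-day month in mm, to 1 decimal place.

189.4 mm

ET₀ = 0.31 × (0.46 × 26.6 + 8.13) = 0.31 × 20.366 = 6.3135 mm/d
Monthly total = 6.3135 × 30 = 189.405 mm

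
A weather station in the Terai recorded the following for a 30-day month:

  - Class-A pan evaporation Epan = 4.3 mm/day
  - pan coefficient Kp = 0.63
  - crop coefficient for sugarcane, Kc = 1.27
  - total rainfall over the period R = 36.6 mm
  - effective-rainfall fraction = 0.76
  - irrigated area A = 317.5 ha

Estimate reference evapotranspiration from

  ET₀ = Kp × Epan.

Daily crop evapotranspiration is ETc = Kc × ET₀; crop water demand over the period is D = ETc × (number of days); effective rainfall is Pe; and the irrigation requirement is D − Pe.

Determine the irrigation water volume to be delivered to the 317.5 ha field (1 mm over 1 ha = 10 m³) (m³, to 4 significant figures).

239400 m³

ET₀ = 0.63 × 4.3 = 2.7090 mm/d
ETc = Kc × ET₀ = 1.27 × 2.7090 = 3.4404 mm/d
Crop demand D = ETc × 30 d = 3.4404 × 30 = 103.212 mm
Pe = 0.76 × 36.6 = 27.816 mm
D − Pe = 103.212 − 27.816 = 75.396 mm
Volume = 75.396 mm × 317.5 ha × 10 = 239382.3 m³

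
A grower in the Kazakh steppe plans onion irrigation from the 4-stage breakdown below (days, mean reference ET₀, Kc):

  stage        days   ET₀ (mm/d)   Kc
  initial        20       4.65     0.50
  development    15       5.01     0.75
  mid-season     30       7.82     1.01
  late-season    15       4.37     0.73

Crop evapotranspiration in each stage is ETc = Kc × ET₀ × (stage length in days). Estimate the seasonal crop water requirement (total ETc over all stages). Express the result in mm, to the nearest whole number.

initial: 0.50 × 4.65 × 20 = 46.50 mm
development: 0.75 × 5.01 × 15 = 56.36 mm
mid-season: 1.01 × 7.82 × 30 = 236.95 mm
late-season: 0.73 × 4.37 × 15 = 47.85 mm
Seasonal total = 387.66 mm

388 mm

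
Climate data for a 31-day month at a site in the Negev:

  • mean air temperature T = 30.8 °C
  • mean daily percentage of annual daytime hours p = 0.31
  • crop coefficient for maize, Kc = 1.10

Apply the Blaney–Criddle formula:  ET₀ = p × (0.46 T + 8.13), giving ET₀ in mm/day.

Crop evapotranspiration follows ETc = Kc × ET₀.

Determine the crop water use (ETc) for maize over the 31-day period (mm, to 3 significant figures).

236 mm

ET₀ = 0.31 × (0.46 × 30.8 + 8.13) = 0.31 × 22.298 = 6.9124 mm/d
ETc = Kc × ET₀ = 1.10 × 6.9124 = 7.6036 mm/d
Over 31 days: 7.6036 × 31 = 235.712 mm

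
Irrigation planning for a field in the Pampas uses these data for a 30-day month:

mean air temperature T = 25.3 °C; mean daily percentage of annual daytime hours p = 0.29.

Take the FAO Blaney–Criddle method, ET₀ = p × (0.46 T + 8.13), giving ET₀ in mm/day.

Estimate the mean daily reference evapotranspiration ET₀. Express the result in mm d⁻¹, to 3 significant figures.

ET₀ = 0.29 × (0.46 × 25.3 + 8.13) = 0.29 × 19.768 = 5.7327 mm/d

5.73 mm d⁻¹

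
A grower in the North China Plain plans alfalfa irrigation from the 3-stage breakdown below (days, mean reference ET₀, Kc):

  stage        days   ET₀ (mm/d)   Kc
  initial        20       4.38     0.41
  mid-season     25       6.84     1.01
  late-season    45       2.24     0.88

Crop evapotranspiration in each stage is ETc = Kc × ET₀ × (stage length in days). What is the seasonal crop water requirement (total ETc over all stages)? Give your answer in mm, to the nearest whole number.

initial: 0.41 × 4.38 × 20 = 35.92 mm
mid-season: 1.01 × 6.84 × 25 = 172.71 mm
late-season: 0.88 × 2.24 × 45 = 88.70 mm
Seasonal total = 297.33 mm

297 mm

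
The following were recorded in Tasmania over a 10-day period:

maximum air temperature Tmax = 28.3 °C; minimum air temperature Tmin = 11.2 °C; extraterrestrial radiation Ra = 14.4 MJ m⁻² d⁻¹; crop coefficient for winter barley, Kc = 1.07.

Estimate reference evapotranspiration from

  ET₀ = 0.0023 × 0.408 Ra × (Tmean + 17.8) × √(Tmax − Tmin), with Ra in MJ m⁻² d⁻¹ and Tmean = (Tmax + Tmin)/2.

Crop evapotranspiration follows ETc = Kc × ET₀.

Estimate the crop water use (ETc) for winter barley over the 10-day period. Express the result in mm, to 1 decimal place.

Tmean = (28.3 + 11.2)/2 = 19.75 °C
0.408 Ra = 0.408 × 14.4 = 5.8752 mm/d equivalent
ET₀ = 0.0023 × 5.8752 × (19.75 + 17.8) × √17.1 = 0.0023 × 5.8752 × 37.55 × 4.1352 = 2.0982 mm/d
ETc = Kc × ET₀ = 1.07 × 2.0982 = 2.2451 mm/d
Over 10 days: 2.2451 × 10 = 22.451 mm

22.5 mm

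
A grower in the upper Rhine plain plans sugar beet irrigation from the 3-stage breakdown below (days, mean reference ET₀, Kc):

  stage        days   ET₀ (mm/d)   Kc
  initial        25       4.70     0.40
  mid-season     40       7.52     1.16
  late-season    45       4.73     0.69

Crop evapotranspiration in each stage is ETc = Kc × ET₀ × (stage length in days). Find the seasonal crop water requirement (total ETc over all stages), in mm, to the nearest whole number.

initial: 0.40 × 4.70 × 25 = 47.00 mm
mid-season: 1.16 × 7.52 × 40 = 348.93 mm
late-season: 0.69 × 4.73 × 45 = 146.87 mm
Seasonal total = 542.80 mm

543 mm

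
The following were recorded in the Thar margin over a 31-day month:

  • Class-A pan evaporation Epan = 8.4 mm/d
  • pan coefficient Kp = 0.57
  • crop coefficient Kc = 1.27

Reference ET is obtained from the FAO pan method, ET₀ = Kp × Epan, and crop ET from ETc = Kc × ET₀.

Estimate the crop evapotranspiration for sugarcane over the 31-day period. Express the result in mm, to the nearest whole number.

ET₀ = 0.57 × 8.4 = 4.7880 mm/d
ETc = Kc × ET₀ = 1.27 × 4.7880 = 6.0808 mm/d
Over 31 days: 6.0808 × 31 = 188.505 mm

189 mm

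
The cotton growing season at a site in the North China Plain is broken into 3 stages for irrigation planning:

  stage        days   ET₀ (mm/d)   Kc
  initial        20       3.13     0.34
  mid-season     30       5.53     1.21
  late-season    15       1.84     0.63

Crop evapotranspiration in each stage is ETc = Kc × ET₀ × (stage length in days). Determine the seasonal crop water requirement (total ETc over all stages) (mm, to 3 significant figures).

239 mm

initial: 0.34 × 3.13 × 20 = 21.28 mm
mid-season: 1.21 × 5.53 × 30 = 200.74 mm
late-season: 0.63 × 1.84 × 15 = 17.39 mm
Seasonal total = 239.41 mm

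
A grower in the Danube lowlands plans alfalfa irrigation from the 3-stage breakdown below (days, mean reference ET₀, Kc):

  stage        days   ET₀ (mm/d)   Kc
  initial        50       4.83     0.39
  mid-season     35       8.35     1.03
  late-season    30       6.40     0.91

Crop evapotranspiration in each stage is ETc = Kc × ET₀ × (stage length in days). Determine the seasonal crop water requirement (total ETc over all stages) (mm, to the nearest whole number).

570 mm

initial: 0.39 × 4.83 × 50 = 94.19 mm
mid-season: 1.03 × 8.35 × 35 = 301.02 mm
late-season: 0.91 × 6.40 × 30 = 174.72 mm
Seasonal total = 569.93 mm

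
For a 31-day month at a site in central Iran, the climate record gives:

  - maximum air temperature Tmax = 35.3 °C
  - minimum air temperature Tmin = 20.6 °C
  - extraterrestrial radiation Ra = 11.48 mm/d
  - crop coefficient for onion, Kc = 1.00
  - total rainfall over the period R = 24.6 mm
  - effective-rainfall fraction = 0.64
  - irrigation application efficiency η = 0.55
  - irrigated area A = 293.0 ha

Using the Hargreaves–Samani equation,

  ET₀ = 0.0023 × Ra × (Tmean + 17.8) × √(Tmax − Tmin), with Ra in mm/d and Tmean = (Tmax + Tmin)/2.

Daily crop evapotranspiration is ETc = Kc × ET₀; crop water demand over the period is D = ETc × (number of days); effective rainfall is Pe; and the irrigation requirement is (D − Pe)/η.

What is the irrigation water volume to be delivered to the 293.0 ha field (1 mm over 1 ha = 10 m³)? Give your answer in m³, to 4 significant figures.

681000 m³

Tmean = (35.3 + 20.6)/2 = 27.95 °C
ET₀ = 0.0023 × 11.48 × (27.95 + 17.8) × √14.7 = 0.0023 × 11.48 × 45.75 × 3.8341 = 4.6315 mm/d
ETc = Kc × ET₀ = 1.00 × 4.6315 = 4.6315 mm/d
Crop demand D = ETc × 31 d = 4.6315 × 31 = 143.577 mm
Pe = 0.64 × 24.6 = 15.744 mm
D − Pe = 143.577 − 15.744 = 127.833 mm
Gross irrigation = 127.833 / 0.55 = 232.424 mm
Volume = 232.424 mm × 293.0 ha × 10 = 681002.3 m³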